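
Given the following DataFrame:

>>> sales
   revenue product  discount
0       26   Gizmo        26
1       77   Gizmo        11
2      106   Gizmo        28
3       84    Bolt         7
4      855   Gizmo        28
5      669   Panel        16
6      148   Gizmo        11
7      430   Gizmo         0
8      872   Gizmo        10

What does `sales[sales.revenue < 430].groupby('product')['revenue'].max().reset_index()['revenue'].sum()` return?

232

filter rows where revenue < 430:
   revenue product  discount
0       26   Gizmo        26
1       77   Gizmo        11
2      106   Gizmo        28
3       84    Bolt         7
6      148   Gizmo        11
group by product, max of revenue:
product
Bolt      84
Gizmo    148
Name: revenue, dtype: int64
reset_index():
  product  revenue
0    Bolt       84
1   Gizmo      148
Reading off the sum of column 'revenue', we get 232.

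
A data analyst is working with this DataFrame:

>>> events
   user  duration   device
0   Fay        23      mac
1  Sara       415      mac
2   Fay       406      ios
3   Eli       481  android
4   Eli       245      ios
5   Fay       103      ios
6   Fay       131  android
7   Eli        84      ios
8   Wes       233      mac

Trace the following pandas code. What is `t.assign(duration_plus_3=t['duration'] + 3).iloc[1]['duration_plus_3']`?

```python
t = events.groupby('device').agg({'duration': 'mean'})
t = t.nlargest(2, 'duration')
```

226.666666667

group by device, mean of duration:
           duration
device             
android  306.000000
ios      209.500000
mac      223.666667
take 2 rows with largest duration:
           duration
device             
android  306.000000
mac      223.666667
add column duration_plus_3 = t['duration'] + 3:
           duration  duration_plus_3
device                              
android  306.000000       309.000000
mac      223.666667       226.666667
The value at position 1, column 'duration_plus_3' is 226.666666667.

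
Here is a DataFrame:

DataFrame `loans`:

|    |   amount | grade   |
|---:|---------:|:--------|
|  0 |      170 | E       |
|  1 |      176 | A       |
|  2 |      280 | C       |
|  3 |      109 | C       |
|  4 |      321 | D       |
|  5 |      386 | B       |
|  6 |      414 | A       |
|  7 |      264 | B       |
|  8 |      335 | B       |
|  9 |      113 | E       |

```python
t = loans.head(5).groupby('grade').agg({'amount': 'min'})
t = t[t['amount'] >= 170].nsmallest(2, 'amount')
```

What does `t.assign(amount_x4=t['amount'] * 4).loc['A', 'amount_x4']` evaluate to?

take first 5 rows:
   amount grade
0     170     E
1     176     A
2     280     C
3     109     C
4     321     D
group by grade, min of amount:
       amount
grade        
A         176
C         109
D         321
E         170
filter rows where amount >= 170:
       amount
grade        
A         176
D         321
E         170
take 2 rows with smallest amount:
       amount
grade        
E         170
A         176
add column amount_x4 = t['amount'] * 4:
       amount  amount_x4
grade                   
E         170        680
A         176        704
Finally, value at row 'A', column 'amount_x4' = 704.

704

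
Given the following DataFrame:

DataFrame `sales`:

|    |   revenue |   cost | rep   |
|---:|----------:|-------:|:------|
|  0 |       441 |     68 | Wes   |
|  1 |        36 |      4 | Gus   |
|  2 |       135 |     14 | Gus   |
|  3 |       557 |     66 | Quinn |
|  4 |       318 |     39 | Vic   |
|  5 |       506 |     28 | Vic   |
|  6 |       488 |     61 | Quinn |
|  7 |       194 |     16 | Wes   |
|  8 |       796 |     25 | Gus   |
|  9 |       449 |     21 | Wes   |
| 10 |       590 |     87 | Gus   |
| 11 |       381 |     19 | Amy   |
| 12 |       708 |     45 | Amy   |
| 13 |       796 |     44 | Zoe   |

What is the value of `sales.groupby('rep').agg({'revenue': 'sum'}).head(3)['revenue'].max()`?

group by rep, sum of revenue:
       revenue
rep           
Amy       1089
Gus       1557
Quinn     1045
Vic        824
Wes       1084
Zoe        796
take first 3 rows:
       revenue
rep           
Amy       1089
Gus       1557
Quinn     1045

1557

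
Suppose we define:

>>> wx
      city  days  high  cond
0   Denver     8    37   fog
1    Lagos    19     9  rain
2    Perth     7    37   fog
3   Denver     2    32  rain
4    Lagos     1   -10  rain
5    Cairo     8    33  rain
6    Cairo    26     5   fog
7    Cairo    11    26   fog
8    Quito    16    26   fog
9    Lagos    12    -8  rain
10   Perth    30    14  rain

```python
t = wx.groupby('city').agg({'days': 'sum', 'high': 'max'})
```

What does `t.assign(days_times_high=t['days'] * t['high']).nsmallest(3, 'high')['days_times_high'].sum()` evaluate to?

group by city: sum(days), max(high):
        days  high
city              
Cairo     45    33
Denver    10    37
Lagos     32     9
Perth     37    37
Quito     16    26
add column days_times_high = t['days'] * t['high']:
        days  high  days_times_high
city                               
Cairo     45    33             1485
Denver    10    37              370
Lagos     32     9              288
Perth     37    37             1369
Quito     16    26              416
take 3 rows with smallest high:
       days  high  days_times_high
city                              
Lagos    32     9              288
Quito    16    26              416
Cairo    45    33             1485
Taking the sum of column 'days_times_high' gives 2189.

2189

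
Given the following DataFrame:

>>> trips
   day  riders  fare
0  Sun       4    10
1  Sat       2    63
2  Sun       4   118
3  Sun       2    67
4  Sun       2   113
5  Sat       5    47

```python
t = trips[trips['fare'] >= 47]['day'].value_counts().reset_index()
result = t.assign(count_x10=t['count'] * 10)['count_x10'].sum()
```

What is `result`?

filter rows where fare >= 47:
   day  riders  fare
1  Sat       2    63
2  Sun       4   118
3  Sun       2    67
4  Sun       2   113
5  Sat       5    47
value_counts of day:
day
Sun    3
Sat    2
Name: count, dtype: int64
reset_index():
   day  count
0  Sun      3
1  Sat      2
add column count_x10 = t['count'] * 10:
   day  count  count_x10
0  Sun      3         30
1  Sat      2         20

50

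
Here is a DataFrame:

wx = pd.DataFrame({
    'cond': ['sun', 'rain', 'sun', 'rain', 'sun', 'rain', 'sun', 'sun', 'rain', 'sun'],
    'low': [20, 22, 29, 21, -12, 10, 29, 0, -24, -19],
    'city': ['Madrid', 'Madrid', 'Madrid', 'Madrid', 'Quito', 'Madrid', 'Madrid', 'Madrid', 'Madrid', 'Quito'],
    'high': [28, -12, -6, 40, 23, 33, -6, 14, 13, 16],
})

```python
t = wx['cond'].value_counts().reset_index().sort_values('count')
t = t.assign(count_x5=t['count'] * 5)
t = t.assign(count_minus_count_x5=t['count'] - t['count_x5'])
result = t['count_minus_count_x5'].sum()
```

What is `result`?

-40

value_counts of cond:
cond
sun     6
rain    4
Name: count, dtype: int64
reset_index():
   cond  count
0   sun      6
1  rain      4
sort by count:
   cond  count
1  rain      4
0   sun      6
add column count_x5 = t['count'] * 5:
   cond  count  count_x5
1  rain      4        20
0   sun      6        30
add column count_minus_count_x5 = t['count'] - t['count_x5']:
   cond  count  count_x5  count_minus_count_x5
1  rain      4        20                   -16
0   sun      6        30                   -24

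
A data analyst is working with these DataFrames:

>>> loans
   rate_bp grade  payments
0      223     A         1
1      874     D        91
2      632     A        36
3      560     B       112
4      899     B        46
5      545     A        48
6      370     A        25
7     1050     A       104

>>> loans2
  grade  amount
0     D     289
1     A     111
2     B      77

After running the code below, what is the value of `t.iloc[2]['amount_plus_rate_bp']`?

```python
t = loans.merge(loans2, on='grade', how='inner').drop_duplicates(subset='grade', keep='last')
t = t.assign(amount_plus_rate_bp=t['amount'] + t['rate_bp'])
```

1161

merge on 'grade' (how='inner') → 8 rows:
   rate_bp grade  payments  amount
0      223     A         1     111
1      874     D        91     289
2      632     A        36     111
3      560     B       112      77
4      899     B        46      77
5      545     A        48     111
6      370     A        25     111
7     1050     A       104     111
drop duplicate grade (keep=last):
   rate_bp grade  payments  amount
1      874     D        91     289
4      899     B        46      77
7     1050     A       104     111
add column amount_plus_rate_bp = t['amount'] + t['rate_bp']:
   rate_bp grade  payments  amount  amount_plus_rate_bp
1      874     D        91     289                 1163
4      899     B        46      77                  976
7     1050     A       104     111                 1161
Taking the value at position 2, column 'amount_plus_rate_bp' gives 1161.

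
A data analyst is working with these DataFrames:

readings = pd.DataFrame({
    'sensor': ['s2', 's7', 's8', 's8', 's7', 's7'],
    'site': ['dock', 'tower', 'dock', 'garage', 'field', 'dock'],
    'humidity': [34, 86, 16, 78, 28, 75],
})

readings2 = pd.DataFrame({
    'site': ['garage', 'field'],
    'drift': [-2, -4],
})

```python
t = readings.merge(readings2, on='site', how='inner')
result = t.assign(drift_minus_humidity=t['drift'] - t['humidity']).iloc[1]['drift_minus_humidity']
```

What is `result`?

-32

merge on 'site' (how='inner') → 2 rows:
  sensor    site  humidity  drift
0     s8  garage        78     -2
1     s7   field        28     -4
add column drift_minus_humidity = t['drift'] - t['humidity']:
  sensor    site  humidity  drift  drift_minus_humidity
0     s8  garage        78     -2                   -80
1     s7   field        28     -4                   -32
Then the value at position 1, column 'drift_minus_humidity': -32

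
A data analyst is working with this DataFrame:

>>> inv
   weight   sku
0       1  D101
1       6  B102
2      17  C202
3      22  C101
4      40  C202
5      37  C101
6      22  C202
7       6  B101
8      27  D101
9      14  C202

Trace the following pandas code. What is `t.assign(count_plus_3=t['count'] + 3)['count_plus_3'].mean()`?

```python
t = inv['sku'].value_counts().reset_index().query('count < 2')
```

value_counts of sku:
sku
C202    4
D101    2
C101    2
B102    1
B101    1
Name: count, dtype: int64
reset_index():
    sku  count
0  C202      4
1  D101      2
2  C101      2
3  B102      1
4  B101      1
filter rows where count < 2:
    sku  count
3  B102      1
4  B101      1
add column count_plus_3 = t['count'] + 3:
    sku  count  count_plus_3
3  B102      1             4
4  B101      1             4
Finally, mean of column 'count_plus_3' = 4.0.

4.0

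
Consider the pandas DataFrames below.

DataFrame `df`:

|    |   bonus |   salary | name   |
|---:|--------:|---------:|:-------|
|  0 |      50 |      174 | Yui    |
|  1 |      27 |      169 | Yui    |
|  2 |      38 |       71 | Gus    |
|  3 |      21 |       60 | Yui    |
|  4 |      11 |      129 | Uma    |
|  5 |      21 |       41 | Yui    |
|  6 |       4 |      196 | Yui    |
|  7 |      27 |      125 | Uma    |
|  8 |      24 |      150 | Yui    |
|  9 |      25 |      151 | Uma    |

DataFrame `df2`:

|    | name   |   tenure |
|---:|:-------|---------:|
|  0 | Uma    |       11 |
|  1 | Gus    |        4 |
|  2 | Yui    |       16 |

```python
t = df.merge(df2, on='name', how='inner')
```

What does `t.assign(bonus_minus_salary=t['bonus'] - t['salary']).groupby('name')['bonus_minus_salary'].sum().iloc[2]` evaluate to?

-643

merge on 'name' (how='inner') → 10 rows:
   bonus  salary name  tenure
0     50     174  Yui      16
1     27     169  Yui      16
2     38      71  Gus       4
3     21      60  Yui      16
4     11     129  Uma      11
5     21      41  Yui      16
6      4     196  Yui      16
7     27     125  Uma      11
8     24     150  Yui      16
9     25     151  Uma      11
add column bonus_minus_salary = t['bonus'] - t['salary']:
   bonus  salary name  tenure  bonus_minus_salary
0     50     174  Yui      16                -124
1     27     169  Yui      16                -142
2     38      71  Gus       4                 -33
3     21      60  Yui      16                 -39
4     11     129  Uma      11                -118
5     21      41  Yui      16                 -20
6      4     196  Yui      16                -192
7     27     125  Uma      11                 -98
8     24     150  Yui      16                -126
9     25     151  Uma      11                -126
group by name, sum of bonus_minus_salary:
name
Gus    -33
Uma   -342
Yui   -643
Name: bonus_minus_salary, dtype: int64
The value at position 2 is -643.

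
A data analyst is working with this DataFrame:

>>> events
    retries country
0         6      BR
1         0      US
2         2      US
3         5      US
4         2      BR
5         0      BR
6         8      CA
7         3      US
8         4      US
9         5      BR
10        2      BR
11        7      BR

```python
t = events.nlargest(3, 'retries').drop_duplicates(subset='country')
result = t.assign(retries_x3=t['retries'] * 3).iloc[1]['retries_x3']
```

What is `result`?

take 3 rows with largest retries:
    retries country
6         8      CA
11        7      BR
0         6      BR
drop duplicate country (keep=first):
    retries country
6         8      CA
11        7      BR
add column retries_x3 = t['retries'] * 3:
    retries country  retries_x3
6         8      CA          24
11        7      BR          21

21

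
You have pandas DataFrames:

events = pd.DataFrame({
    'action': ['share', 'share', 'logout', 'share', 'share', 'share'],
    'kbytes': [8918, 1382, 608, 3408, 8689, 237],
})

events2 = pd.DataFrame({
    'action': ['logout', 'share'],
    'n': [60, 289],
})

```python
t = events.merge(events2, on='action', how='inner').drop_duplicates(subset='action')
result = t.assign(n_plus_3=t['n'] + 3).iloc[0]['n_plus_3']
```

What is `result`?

292

merge on 'action' (how='inner') → 6 rows:
   action  kbytes    n
0   share    8918  289
1   share    1382  289
2  logout     608   60
3   share    3408  289
4   share    8689  289
5   share     237  289
drop duplicate action (keep=first):
   action  kbytes    n
0   share    8918  289
2  logout     608   60
add column n_plus_3 = t['n'] + 3:
   action  kbytes    n  n_plus_3
0   share    8918  289       292
2  logout     608   60        63
Finally, value at position 0, column 'n_plus_3' = 292.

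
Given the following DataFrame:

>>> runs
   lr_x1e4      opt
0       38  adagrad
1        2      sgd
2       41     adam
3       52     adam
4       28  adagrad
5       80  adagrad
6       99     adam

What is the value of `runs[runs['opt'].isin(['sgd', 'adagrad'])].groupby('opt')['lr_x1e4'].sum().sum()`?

filter rows where opt in ['sgd', 'adagrad']:
   lr_x1e4      opt
0       38  adagrad
1        2      sgd
4       28  adagrad
5       80  adagrad
group by opt, sum of lr_x1e4:
opt
adagrad    146
sgd          2
Name: lr_x1e4, dtype: int64

148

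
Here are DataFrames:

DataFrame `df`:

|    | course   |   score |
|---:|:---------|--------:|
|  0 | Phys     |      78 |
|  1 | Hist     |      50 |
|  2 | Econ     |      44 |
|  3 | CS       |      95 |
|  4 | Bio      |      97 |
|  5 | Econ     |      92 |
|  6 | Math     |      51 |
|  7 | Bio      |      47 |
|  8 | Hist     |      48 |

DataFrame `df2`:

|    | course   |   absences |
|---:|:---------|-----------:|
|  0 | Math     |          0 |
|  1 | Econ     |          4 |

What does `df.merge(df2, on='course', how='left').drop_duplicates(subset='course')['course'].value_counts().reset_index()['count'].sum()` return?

merge on 'course' (how='left') → 9 rows:
  course  score  absences
0   Phys     78       NaN
1   Hist     50       NaN
2   Econ     44       4.0
3     CS     95       NaN
4    Bio     97       NaN
5   Econ     92       4.0
6   Math     51       0.0
7    Bio     47       NaN
8   Hist     48       NaN
drop duplicate course (keep=first):
  course  score  absences
0   Phys     78       NaN
1   Hist     50       NaN
2   Econ     44       4.0
3     CS     95       NaN
4    Bio     97       NaN
6   Math     51       0.0
value_counts of course:
course
Phys    1
Hist    1
Econ    1
CS      1
Bio     1
Math    1
Name: count, dtype: int64
reset_index():
  course  count
0   Phys      1
1   Hist      1
2   Econ      1
3     CS      1
4    Bio      1
5   Math      1
So sum() = 6.

6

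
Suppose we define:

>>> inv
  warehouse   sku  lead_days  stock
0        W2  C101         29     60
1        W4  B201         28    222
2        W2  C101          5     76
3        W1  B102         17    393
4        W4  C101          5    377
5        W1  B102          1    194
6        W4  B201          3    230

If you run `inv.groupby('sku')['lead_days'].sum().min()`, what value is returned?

group by sku, sum of lead_days:
sku
B102    18
B201    31
C101    39
Name: lead_days, dtype: int64

18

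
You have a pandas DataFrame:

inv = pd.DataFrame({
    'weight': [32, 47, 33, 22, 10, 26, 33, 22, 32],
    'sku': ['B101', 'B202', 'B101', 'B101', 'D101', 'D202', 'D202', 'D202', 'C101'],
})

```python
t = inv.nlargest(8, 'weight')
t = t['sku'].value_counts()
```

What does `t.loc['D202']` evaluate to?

take 8 rows with largest weight:
   weight   sku
1      47  B202
2      33  B101
6      33  D202
0      32  B101
8      32  C101
5      26  D202
3      22  B101
7      22  D202
value_counts of sku:
sku
B101    3
D202    3
B202    1
C101    1
Name: count, dtype: int64

3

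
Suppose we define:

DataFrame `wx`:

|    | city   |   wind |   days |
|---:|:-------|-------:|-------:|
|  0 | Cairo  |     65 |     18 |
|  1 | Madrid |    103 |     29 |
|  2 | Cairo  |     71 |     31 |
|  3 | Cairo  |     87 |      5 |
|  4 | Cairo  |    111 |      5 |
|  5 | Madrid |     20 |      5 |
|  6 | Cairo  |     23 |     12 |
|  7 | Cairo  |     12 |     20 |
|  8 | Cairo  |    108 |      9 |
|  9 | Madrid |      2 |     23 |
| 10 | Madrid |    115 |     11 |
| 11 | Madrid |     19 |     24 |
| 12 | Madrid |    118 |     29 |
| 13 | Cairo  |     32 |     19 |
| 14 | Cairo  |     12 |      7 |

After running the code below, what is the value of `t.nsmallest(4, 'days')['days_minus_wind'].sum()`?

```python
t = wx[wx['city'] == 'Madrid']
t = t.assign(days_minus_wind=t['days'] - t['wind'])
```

-93

filter rows where city == 'Madrid':
      city  wind  days
1   Madrid   103    29
5   Madrid    20     5
9   Madrid     2    23
10  Madrid   115    11
11  Madrid    19    24
12  Madrid   118    29
add column days_minus_wind = t['days'] - t['wind']:
      city  wind  days  days_minus_wind
1   Madrid   103    29              -74
5   Madrid    20     5              -15
9   Madrid     2    23               21
10  Madrid   115    11             -104
11  Madrid    19    24                5
12  Madrid   118    29              -89
take 4 rows with smallest days:
      city  wind  days  days_minus_wind
5   Madrid    20     5              -15
10  Madrid   115    11             -104
9   Madrid     2    23               21
11  Madrid    19    24                5
Hence -93.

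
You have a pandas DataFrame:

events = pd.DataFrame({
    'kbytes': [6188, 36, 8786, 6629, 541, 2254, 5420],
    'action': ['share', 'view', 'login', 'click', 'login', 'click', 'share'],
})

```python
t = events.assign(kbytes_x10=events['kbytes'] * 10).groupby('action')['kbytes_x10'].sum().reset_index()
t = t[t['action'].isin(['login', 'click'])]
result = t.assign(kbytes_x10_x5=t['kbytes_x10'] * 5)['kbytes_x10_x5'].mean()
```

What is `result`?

455250.0

add column kbytes_x10 = events['kbytes'] * 10:
   kbytes action  kbytes_x10
0    6188  share       61880
1      36   view         360
2    8786  login       87860
3    6629  click       66290
4     541  login        5410
5    2254  click       22540
6    5420  share       54200
group by action, sum of kbytes_x10:
action
click     88830
login     93270
share    116080
view        360
Name: kbytes_x10, dtype: int64
reset_index():
  action  kbytes_x10
0  click       88830
1  login       93270
2  share      116080
3   view         360
filter rows where action in ['login', 'click']:
  action  kbytes_x10
0  click       88830
1  login       93270
add column kbytes_x10_x5 = t['kbytes_x10'] * 5:
  action  kbytes_x10  kbytes_x10_x5
0  click       88830         444150
1  login       93270         466350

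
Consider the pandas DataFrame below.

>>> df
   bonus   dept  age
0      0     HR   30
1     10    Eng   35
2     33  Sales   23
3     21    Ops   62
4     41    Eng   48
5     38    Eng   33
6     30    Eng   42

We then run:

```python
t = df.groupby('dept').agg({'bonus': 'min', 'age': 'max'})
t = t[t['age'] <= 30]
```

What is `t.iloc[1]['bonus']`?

33

group by dept: min(bonus), max(age):
       bonus  age
dept             
Eng       10   48
HR         0   30
Ops       21   62
Sales     33   23
filter rows where age <= 30:
       bonus  age
dept             
HR         0   30
Sales     33   23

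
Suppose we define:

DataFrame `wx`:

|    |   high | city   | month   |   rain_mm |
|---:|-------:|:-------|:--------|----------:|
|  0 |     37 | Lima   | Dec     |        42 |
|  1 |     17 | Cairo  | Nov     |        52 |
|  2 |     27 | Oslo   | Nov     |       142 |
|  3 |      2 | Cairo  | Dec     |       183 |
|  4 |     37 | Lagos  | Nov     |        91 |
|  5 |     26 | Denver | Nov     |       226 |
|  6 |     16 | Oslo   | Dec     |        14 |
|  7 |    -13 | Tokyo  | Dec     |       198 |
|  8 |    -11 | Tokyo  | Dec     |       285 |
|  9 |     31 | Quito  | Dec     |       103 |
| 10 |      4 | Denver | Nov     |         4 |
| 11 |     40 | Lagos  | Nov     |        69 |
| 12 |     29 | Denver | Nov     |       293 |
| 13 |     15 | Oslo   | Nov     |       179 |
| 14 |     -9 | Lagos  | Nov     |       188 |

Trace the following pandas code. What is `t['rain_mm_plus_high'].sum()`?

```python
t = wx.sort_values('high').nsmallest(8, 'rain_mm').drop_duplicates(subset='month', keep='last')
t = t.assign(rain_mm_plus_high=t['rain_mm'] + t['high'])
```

sort by high:
    high    city month  rain_mm
7    -13   Tokyo   Dec      198
8    -11   Tokyo   Dec      285
14    -9   Lagos   Nov      188
3      2   Cairo   Dec      183
10     4  Denver   Nov        4
13    15    Oslo   Nov      179
6     16    Oslo   Dec       14
1     17   Cairo   Nov       52
5     26  Denver   Nov      226
2     27    Oslo   Nov      142
12    29  Denver   Nov      293
9     31   Quito   Dec      103
0     37    Lima   Dec       42
4     37   Lagos   Nov       91
11    40   Lagos   Nov       69
take 8 rows with smallest rain_mm:
    high    city month  rain_mm
10     4  Denver   Nov        4
6     16    Oslo   Dec       14
0     37    Lima   Dec       42
1     17   Cairo   Nov       52
11    40   Lagos   Nov       69
4     37   Lagos   Nov       91
9     31   Quito   Dec      103
2     27    Oslo   Nov      142
drop duplicate month (keep=last):
   high   city month  rain_mm
9    31  Quito   Dec      103
2    27   Oslo   Nov      142
add column rain_mm_plus_high = t['rain_mm'] + t['high']:
   high   city month  rain_mm  rain_mm_plus_high
9    31  Quito   Dec      103                134
2    27   Oslo   Nov      142                169
Then the sum of column 'rain_mm_plus_high': 303

303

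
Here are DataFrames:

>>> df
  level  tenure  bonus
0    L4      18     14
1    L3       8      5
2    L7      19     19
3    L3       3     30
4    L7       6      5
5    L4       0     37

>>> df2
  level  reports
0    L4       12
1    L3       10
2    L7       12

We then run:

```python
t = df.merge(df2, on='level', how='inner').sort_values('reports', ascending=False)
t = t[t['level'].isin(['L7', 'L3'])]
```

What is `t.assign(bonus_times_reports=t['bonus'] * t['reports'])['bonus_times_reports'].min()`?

merge on 'level' (how='inner') → 6 rows:
  level  tenure  bonus  reports
0    L4      18     14       12
1    L3       8      5       10
2    L7      19     19       12
3    L3       3     30       10
4    L7       6      5       12
5    L4       0     37       12
sort by reports descending:
  level  tenure  bonus  reports
0    L4      18     14       12
2    L7      19     19       12
4    L7       6      5       12
5    L4       0     37       12
1    L3       8      5       10
3    L3       3     30       10
filter rows where level in ['L7', 'L3']:
  level  tenure  bonus  reports
2    L7      19     19       12
4    L7       6      5       12
1    L3       8      5       10
3    L3       3     30       10
add column bonus_times_reports = t['bonus'] * t['reports']:
  level  tenure  bonus  reports  bonus_times_reports
2    L7      19     19       12                  228
4    L7       6      5       12                   60
1    L3       8      5       10                   50
3    L3       3     30       10                  300

50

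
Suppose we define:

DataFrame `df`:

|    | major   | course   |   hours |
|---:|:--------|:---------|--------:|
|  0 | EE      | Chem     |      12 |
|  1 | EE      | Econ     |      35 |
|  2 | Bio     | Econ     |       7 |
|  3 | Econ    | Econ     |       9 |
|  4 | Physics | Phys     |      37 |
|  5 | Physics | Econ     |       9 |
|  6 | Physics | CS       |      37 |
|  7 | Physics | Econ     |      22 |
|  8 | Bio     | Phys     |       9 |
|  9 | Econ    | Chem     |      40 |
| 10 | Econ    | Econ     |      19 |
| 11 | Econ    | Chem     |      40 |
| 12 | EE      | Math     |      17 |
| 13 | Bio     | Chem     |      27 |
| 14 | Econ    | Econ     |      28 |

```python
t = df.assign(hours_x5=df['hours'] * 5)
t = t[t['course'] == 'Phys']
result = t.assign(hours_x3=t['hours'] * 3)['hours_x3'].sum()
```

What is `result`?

138

add column hours_x5 = df['hours'] * 5:
      major course  hours  hours_x5
0        EE   Chem     12        60
1        EE   Econ     35       175
2       Bio   Econ      7        35
3      Econ   Econ      9        45
4   Physics   Phys     37       185
5   Physics   Econ      9        45
6   Physics     CS     37       185
7   Physics   Econ     22       110
8       Bio   Phys      9        45
9      Econ   Chem     40       200
10     Econ   Econ     19        95
11     Econ   Chem     40       200
12       EE   Math     17        85
13      Bio   Chem     27       135
14     Econ   Econ     28       140
filter rows where course == 'Phys':
     major course  hours  hours_x5
4  Physics   Phys     37       185
8      Bio   Phys      9        45
add column hours_x3 = t['hours'] * 3:
     major course  hours  hours_x5  hours_x3
4  Physics   Phys     37       185       111
8      Bio   Phys      9        45        27
Reading off the sum of column 'hours_x3', we get 138.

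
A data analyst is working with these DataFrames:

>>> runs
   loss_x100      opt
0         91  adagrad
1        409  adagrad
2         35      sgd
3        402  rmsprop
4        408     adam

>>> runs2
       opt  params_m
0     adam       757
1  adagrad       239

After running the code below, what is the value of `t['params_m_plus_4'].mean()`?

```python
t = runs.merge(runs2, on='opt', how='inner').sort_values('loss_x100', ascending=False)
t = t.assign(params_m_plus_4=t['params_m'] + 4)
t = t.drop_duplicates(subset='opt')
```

merge on 'opt' (how='inner') → 3 rows:
   loss_x100      opt  params_m
0         91  adagrad       239
1        409  adagrad       239
2        408     adam       757
sort by loss_x100 descending:
   loss_x100      opt  params_m
1        409  adagrad       239
2        408     adam       757
0         91  adagrad       239
add column params_m_plus_4 = t['params_m'] + 4:
   loss_x100      opt  params_m  params_m_plus_4
1        409  adagrad       239              243
2        408     adam       757              761
0         91  adagrad       239              243
drop duplicate opt (keep=first):
   loss_x100      opt  params_m  params_m_plus_4
1        409  adagrad       239              243
2        408     adam       757              761

502.0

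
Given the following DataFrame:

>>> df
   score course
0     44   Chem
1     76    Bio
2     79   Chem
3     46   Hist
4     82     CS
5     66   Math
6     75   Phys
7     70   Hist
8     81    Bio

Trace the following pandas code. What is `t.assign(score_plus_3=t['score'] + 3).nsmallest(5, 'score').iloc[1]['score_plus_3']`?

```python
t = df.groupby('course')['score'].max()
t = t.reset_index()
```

group by course, max of score:
course
Bio     81
CS      82
Chem    79
Hist    70
Math    66
Phys    75
Name: score, dtype: int64
reset_index():
  course  score
0    Bio     81
1     CS     82
2   Chem     79
3   Hist     70
4   Math     66
5   Phys     75
add column score_plus_3 = t['score'] + 3:
  course  score  score_plus_3
0    Bio     81            84
1     CS     82            85
2   Chem     79            82
3   Hist     70            73
4   Math     66            69
5   Phys     75            78
take 5 rows with smallest score:
  course  score  score_plus_3
4   Math     66            69
3   Hist     70            73
5   Phys     75            78
2   Chem     79            82
0    Bio     81            84
Reading off the value at position 1, column 'score_plus_3', we get 73.

73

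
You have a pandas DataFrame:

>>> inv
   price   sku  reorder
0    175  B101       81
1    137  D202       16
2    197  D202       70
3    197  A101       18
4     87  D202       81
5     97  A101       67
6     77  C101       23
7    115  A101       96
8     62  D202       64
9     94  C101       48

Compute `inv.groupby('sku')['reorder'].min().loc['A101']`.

18

group by sku, min of reorder:
sku
A101    18
B101    81
C101    23
D202    16
Name: reorder, dtype: int64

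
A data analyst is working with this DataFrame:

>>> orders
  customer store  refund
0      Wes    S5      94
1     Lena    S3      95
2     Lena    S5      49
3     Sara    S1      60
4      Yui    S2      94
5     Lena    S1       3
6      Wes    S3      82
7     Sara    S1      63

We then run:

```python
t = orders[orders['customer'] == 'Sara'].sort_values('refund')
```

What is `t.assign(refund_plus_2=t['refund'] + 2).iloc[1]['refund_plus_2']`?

65

filter rows where customer == 'Sara':
  customer store  refund
3     Sara    S1      60
7     Sara    S1      63
sort by refund:
  customer store  refund
3     Sara    S1      60
7     Sara    S1      63
add column refund_plus_2 = t['refund'] + 2:
  customer store  refund  refund_plus_2
3     Sara    S1      60             62
7     Sara    S1      63             65
So iloc[1]['refund_plus_2'] = 65.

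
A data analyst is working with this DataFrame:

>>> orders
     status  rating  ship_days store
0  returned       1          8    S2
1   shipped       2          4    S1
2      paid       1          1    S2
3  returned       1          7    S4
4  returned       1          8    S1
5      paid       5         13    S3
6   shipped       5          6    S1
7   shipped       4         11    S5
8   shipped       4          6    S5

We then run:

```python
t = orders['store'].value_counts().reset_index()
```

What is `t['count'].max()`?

value_counts of store:
store
S1    3
S2    2
S5    2
S4    1
S3    1
Name: count, dtype: int64
reset_index():
  store  count
0    S1      3
1    S2      2
2    S5      2
3    S4      1
4    S3      1
Then the max of column 'count': 3

3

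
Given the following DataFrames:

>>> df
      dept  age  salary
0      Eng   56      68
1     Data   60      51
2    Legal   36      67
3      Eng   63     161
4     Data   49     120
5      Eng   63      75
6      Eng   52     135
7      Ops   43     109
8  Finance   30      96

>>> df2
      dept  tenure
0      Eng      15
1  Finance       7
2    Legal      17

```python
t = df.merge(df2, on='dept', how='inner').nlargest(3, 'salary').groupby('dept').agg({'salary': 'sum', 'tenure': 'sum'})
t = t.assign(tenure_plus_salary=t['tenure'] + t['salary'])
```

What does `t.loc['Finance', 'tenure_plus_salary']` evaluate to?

103

merge on 'dept' (how='inner') → 6 rows:
      dept  age  salary  tenure
0      Eng   56      68      15
1    Legal   36      67      17
2      Eng   63     161      15
3      Eng   63      75      15
4      Eng   52     135      15
5  Finance   30      96       7
take 3 rows with largest salary:
      dept  age  salary  tenure
2      Eng   63     161      15
4      Eng   52     135      15
5  Finance   30      96       7
group by dept: sum(salary), sum(tenure):
         salary  tenure
dept                   
Eng         296      30
Finance      96       7
add column tenure_plus_salary = t['tenure'] + t['salary']:
         salary  tenure  tenure_plus_salary
dept                                       
Eng         296      30                 326
Finance      96       7                 103
So loc['Finance', 'tenure_plus_salary'] = 103.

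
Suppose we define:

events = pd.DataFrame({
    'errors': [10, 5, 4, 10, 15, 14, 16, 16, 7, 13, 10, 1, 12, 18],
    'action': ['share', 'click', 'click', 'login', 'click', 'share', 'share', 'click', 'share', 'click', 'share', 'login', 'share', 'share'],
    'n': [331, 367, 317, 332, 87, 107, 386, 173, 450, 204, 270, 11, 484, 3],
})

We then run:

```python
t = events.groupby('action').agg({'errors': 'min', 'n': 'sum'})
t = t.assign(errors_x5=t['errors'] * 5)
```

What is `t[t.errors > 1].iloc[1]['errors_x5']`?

group by action: min(errors), sum(n):
        errors     n
action              
click        4  1148
login        1   343
share        7  2031
add column errors_x5 = t['errors'] * 5:
        errors     n  errors_x5
action                         
click        4  1148         20
login        1   343          5
share        7  2031         35
filter rows where errors > 1:
        errors     n  errors_x5
action                         
click        4  1148         20
share        7  2031         35

35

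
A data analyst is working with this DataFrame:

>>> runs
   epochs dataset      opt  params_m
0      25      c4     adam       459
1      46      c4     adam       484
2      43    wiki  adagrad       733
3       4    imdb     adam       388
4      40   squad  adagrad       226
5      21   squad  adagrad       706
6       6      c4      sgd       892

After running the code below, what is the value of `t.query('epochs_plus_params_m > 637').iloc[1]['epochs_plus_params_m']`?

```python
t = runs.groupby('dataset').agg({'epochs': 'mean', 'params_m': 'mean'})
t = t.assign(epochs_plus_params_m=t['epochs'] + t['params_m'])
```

group by dataset: mean(epochs), mean(params_m):
            epochs    params_m
dataset                       
c4       25.666667  611.666667
imdb      4.000000  388.000000
squad    30.500000  466.000000
wiki     43.000000  733.000000
add column epochs_plus_params_m = t['epochs'] + t['params_m']:
            epochs    params_m  epochs_plus_params_m
dataset                                             
c4       25.666667  611.666667            637.333333
imdb      4.000000  388.000000            392.000000
squad    30.500000  466.000000            496.500000
wiki     43.000000  733.000000            776.000000
filter rows where epochs_plus_params_m > 637:
            epochs    params_m  epochs_plus_params_m
dataset                                             
c4       25.666667  611.666667            637.333333
wiki     43.000000  733.000000            776.000000

776.0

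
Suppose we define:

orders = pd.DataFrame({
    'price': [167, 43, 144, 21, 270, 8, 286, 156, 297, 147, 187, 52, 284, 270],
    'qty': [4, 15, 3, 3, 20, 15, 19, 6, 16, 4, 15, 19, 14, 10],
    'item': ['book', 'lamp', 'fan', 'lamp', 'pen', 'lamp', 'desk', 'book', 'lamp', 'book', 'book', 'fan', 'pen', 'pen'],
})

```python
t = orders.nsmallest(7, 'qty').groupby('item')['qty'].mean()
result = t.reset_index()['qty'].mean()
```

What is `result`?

5.66666666667

take 7 rows with smallest qty:
    price  qty  item
2     144    3   fan
3      21    3  lamp
0     167    4  book
9     147    4  book
7     156    6  book
13    270   10   pen
12    284   14   pen
group by item, mean of qty:
item
book     4.666667
fan      3.000000
lamp     3.000000
pen     12.000000
Name: qty, dtype: float64
reset_index():
   item        qty
0  book   4.666667
1   fan   3.000000
2  lamp   3.000000
3   pen  12.000000
Taking the mean of column 'qty' gives 5.66666666667.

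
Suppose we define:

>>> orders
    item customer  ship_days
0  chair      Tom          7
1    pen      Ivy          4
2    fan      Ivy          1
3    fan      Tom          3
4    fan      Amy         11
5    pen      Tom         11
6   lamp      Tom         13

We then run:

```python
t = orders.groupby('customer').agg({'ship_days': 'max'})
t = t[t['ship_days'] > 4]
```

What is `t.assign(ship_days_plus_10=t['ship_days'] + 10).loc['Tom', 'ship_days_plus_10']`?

23

group by customer, max of ship_days:
          ship_days
customer           
Amy              11
Ivy               4
Tom              13
filter rows where ship_days > 4:
          ship_days
customer           
Amy              11
Tom              13
add column ship_days_plus_10 = t['ship_days'] + 10:
          ship_days  ship_days_plus_10
customer                              
Amy              11                 21
Tom              13                 23
Hence 23.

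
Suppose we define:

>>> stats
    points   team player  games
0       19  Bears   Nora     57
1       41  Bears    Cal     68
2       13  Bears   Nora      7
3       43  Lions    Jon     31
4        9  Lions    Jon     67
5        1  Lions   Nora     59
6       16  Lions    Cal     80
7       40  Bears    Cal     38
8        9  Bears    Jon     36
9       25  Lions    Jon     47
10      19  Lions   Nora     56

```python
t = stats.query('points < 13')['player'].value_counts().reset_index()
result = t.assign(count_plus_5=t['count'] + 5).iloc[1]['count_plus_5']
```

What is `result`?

6

filter rows where points < 13:
   points   team player  games
4       9  Lions    Jon     67
5       1  Lions   Nora     59
8       9  Bears    Jon     36
value_counts of player:
player
Jon     2
Nora    1
Name: count, dtype: int64
reset_index():
  player  count
0    Jon      2
1   Nora      1
add column count_plus_5 = t['count'] + 5:
  player  count  count_plus_5
0    Jon      2             7
1   Nora      1             6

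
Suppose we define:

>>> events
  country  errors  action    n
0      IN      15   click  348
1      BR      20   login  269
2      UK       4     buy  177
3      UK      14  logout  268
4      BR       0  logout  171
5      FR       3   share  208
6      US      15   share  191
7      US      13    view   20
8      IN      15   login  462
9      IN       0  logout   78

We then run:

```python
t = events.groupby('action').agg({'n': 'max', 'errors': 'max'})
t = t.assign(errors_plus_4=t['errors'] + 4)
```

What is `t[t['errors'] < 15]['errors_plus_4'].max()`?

group by action: max(n), max(errors):
          n  errors
action             
buy     177       4
click   348      15
login   462      20
logout  268      14
share   208      15
view     20      13
add column errors_plus_4 = t['errors'] + 4:
          n  errors  errors_plus_4
action                            
buy     177       4              8
click   348      15             19
login   462      20             24
logout  268      14             18
share   208      15             19
view     20      13             17
filter rows where errors < 15:
          n  errors  errors_plus_4
action                            
buy     177       4              8
logout  268      14             18
view     20      13             17
Then the max of column 'errors_plus_4': 18

18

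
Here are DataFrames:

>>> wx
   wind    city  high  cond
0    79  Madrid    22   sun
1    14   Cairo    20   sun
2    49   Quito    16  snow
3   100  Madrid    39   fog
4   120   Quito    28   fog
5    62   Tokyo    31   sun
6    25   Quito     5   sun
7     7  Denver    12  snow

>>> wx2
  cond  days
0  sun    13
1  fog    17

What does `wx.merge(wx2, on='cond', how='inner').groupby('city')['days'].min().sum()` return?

52

merge on 'cond' (how='inner') → 6 rows:
   wind    city  high cond  days
0    79  Madrid    22  sun    13
1    14   Cairo    20  sun    13
2   100  Madrid    39  fog    17
3   120   Quito    28  fog    17
4    62   Tokyo    31  sun    13
5    25   Quito     5  sun    13
group by city, min of days:
city
Cairo     13
Madrid    13
Quito     13
Tokyo     13
Name: days, dtype: int64
Finally, sum of the resulting series = 52.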